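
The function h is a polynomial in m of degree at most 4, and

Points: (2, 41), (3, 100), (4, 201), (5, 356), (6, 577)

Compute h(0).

First differences: 59, 101, 155, 221. Second differences: 42, 54, 66. Third differences: 12, 12.
Level-3 differences are constant, so h has degree 3.
Fitting a degree-3 polynomial gives h(m) = 2m³ + 3m² + 6m + 1.
Then h(0) = 1.

1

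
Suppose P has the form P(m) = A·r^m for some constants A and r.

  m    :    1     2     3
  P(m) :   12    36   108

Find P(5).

972

Consecutive ratio: 36/12 = 3, and 108/36 = 3, so r = 3.
Then A·3^1 = 12 gives A = 4, and P(m) = 4·3^m.
P(5) = 4·3^5 = 972.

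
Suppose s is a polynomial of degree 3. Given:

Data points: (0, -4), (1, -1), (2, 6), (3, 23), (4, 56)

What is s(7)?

First differences: 3, 7, 17, 33. Second differences: 4, 10, 16. Third differences: 6, 6.
Level-3 differences are constant, so s has degree 3.
Fitting a degree-3 polynomial gives s(n) = n³ - n² + 3n - 4.
Then s(7) = 311.

311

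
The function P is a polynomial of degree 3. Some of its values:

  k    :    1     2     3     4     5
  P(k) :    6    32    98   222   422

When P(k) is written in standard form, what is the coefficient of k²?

First differences: 26, 66, 124, 200. Second differences: 40, 58, 76. Third differences: 18, 18.
Level-3 differences are constant, so P has degree 3.
Fitting a degree-3 polynomial gives P(k) = 3k³ + 2k² - k + 2.
The coefficient of k² is 2.

2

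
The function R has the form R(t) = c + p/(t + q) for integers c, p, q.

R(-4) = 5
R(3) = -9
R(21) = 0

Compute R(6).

-3

(R(t) − c)(t + q) = p for each data point; the three points give a linear system in c and q, then p follows.
Solving: c = 1, q = -1, p = -20, so R(t) = 1 − 20/(t − 1).
Then R(6) = 1 − 20/5 = -3.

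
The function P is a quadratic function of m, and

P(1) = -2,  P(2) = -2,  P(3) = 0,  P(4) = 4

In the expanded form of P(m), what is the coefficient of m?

First differences: 0, 2, 4. Second differences: 2, 2.
Level-2 differences are constant, so P has degree 2.
Fitting a degree-2 polynomial gives P(m) = m² - 3m.
The coefficient of m is -3.

-3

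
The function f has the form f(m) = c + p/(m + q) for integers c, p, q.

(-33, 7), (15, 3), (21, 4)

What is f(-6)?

10

(f(m) − c)(m + q) = p for each data point; the three points give a linear system in c and q, then p follows.
Solving: c = 6, q = -3, p = -36, so f(m) = 6 − 36/(m − 3).
Then f(-6) = 6 − 36/(-9) = 10.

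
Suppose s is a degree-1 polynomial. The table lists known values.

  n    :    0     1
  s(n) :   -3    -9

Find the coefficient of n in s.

Write s(n) = an + b; the 2 given values yield a linear system in the 2 coefficients.
Solving, s(n) = -6n - 3.
The coefficient of n is -6.

-6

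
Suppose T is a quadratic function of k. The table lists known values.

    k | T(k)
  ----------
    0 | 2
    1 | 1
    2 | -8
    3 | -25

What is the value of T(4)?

-50

First differences: -1, -9, -17. Second differences: -8, -8.
Level-2 differences are constant, so T has degree 2.
Fitting a degree-2 polynomial gives T(k) = -4k² + 3k + 2.
Then T(4) = -50.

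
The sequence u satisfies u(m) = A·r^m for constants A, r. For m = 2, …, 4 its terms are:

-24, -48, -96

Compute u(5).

-192

Consecutive ratio: -48/(-24) = 2, and -96/(-48) = 2, so r = 2.
Then A·2^2 = -24 gives A = -6, and u(m) = -6·2^m.
u(5) = -6·2^5 = -192.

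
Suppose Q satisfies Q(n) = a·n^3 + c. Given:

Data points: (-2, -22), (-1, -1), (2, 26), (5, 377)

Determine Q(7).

1031

From Q(-2) = -22 and Q(-1) = -1: -8a + c = -22 and -1a + c = -1.
Subtracting: 7a = 21, so a = 3; then c = -22 − 3·(-8) = 2.
So Q(n) = 3n³ + 2, and Q(7) = 1031.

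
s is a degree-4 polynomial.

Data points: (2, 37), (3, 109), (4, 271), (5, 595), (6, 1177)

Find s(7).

2137

Write s(x) = ax^4 + bx³ + cx² + dx + e; the 5 given values yield a linear system in the 5 coefficients.
Solving, s(x) = x^4 - 2x³ + 8x² + 5x - 5.
Then s(7) = 2137.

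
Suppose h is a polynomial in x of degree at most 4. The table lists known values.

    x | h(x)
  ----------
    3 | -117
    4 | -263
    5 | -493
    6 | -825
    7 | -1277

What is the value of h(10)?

Write h(x) = ax^4 + bx³ + cx² + dx + e; the 5 given values yield a linear system in the 5 coefficients.
Solving, the leading coefficient vanishes, and h(x) = -3x³ - 6x² + 7x - 3.
Then h(10) = -3533.

-3533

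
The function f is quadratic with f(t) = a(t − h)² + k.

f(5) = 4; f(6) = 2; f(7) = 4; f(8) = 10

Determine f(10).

First differences -2, 2, 6; second difference 4 = 2a, so a = 2.
Expanding, the t-coefficient is −2ah = -4h; matching it to the data gives h = 6, and then k = 2.
So f(t) = 2(t − 6)² + 2.
f(10) = 2·4² + 2 = 34.

34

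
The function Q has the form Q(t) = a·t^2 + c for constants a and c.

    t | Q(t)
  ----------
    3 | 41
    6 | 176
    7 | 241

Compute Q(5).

121

From Q(3) = 41 and Q(6) = 176: 9a + c = 41 and 36a + c = 176.
Subtracting: 27a = 135, so a = 5; then c = 41 − 5·9 = -4.
So Q(t) = 5t² − 4, and Q(5) = 121.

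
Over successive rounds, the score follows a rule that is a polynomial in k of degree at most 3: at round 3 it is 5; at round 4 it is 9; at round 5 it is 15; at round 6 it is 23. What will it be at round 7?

33

Write the value at k as T(k).
First differences: 4, 6, 8. Second differences: 2, 2.
Level-2 differences are constant, so T has degree 2.
Fitting a degree-2 polynomial gives T(k) = k² - 3k + 5.
Then T(7) = 33.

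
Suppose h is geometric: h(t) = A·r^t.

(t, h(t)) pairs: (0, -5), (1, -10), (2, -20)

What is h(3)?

-40

Consecutive ratio: -10/(-5) = 2, and -20/(-10) = 2, so r = 2.
Then A·2^0 = -5 gives A = -5, and h(t) = -5·2^t.
h(3) = -5·2^3 = -40.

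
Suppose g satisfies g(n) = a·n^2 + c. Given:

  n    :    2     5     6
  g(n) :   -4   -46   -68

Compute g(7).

From g(2) = -4 and g(5) = -46: 4a + c = -4 and 25a + c = -46.
Subtracting: 21a = -42, so a = -2; then c = -4 − (-2)·4 = 4.
So g(n) = -2n² + 4, and g(7) = -94.

-94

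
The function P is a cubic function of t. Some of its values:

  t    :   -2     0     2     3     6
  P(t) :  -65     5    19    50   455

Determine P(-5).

-590

Write P(t) = at³ + bt² + ct + d; the 5 given values yield a linear system in the 4 coefficients.
Solving, P(t) = 3t³ - 7t² + 9t + 5.
Then P(-5) = -590.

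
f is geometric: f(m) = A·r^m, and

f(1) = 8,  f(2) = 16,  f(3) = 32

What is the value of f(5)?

128

Consecutive ratio: 16/8 = 2, and 32/16 = 2, so r = 2.
Then A·2^1 = 8 gives A = 4, and f(m) = 4·2^m.
f(5) = 4·2^5 = 128.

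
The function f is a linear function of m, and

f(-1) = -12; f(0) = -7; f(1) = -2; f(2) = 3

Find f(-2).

Write f(m) = am + b; the 4 given values yield a linear system in the 2 coefficients.
Solving, f(m) = 5m - 7.
Then f(-2) = -17.

-17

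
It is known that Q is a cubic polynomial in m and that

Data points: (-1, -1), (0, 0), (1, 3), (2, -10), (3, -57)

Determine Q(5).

Write Q(m) = am³ + bm² + cm + d; the 5 given values yield a linear system in the 4 coefficients.
Solving, Q(m) = -3m³ + m² + 5m.
Then Q(5) = -325.

-325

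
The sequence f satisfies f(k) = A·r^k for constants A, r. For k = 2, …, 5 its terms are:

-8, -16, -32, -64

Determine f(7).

Consecutive ratio: -16/(-8) = 2, and -32/(-16) = 2, so r = 2.
Then A·2^2 = -8 gives A = -2, and f(k) = -2·2^k.
f(7) = -2·2^7 = -256.

-256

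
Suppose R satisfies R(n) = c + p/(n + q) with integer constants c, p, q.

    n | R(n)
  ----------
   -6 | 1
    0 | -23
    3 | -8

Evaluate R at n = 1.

(R(n) − c)(n + q) = p for each data point; the three points give a linear system in c and q, then p follows.
Solving: c = -3, q = 1, p = -20, so R(n) = -3 − 20/(n + 1).
Then R(1) = -3 − 20/2 = -13.

-13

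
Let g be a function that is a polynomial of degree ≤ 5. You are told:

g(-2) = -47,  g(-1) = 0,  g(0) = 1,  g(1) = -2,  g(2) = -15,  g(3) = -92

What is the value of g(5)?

-894

First differences: 47, 1, -3, -13, -77. Second differences: -46, -4, -10, -64. Third differences: 42, -6, -54. Fourth differences: -48, -48.
Level-4 differences are constant, so g has degree 4.
Fitting a degree-4 polynomial gives g(x) = -2x^4 + 3x³ - 4x + 1.
Then g(5) = -894.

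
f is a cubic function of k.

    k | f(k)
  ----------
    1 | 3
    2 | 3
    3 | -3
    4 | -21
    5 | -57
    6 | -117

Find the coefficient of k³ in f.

Write f(k) = ak³ + bk² + ck + d; the 6 given values yield a linear system in the 4 coefficients.
Solving, f(k) = -k³ + 3k² - 2k + 3.
The coefficient of k³ is -1.

-1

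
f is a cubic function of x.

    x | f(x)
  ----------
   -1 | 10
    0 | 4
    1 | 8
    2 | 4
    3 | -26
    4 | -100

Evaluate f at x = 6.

-452

Write f(x) = ax³ + bx² + cx + d; the 6 given values yield a linear system in the 4 coefficients.
Solving, f(x) = -3x³ + 5x² + 2x + 4.
Then f(6) = -452.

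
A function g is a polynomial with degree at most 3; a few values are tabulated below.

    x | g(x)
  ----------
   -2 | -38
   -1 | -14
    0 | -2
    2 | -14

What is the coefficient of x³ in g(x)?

0

Write g(x) = ax³ + bx² + cx + d; the 4 given values yield a linear system in the 4 coefficients.
Solving, the leading coefficient vanishes, and g(x) = -6x² + 6x - 2.
The coefficient of x³ is 0.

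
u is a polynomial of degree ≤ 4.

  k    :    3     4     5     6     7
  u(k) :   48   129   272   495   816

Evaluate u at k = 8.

Write u(k) = ak^4 + bk³ + ck² + dk + e; the 5 given values yield a linear system in the 5 coefficients.
Solving, the leading coefficient vanishes, and u(k) = 3k³ - 5k² + 5k - 3.
Then u(8) = 1253.

1253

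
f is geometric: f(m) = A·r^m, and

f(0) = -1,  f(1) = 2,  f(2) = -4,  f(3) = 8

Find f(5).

32

Consecutive ratio: 2/(-1) = -2, and -4/2 = -2, so r = -2.
Then A·(-2)^0 = -1 gives A = -1, and f(m) = -1·(-2)^m.
f(5) = -1·(-2)^5 = 32.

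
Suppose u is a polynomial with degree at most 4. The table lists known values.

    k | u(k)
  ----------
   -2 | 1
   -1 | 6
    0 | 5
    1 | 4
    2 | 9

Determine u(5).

120

First differences: 5, -1, -1, 5. Second differences: -6, 0, 6. Third differences: 6, 6.
Level-3 differences are constant, so u has degree 3.
Fitting a degree-3 polynomial gives u(k) = k³ - 2k + 5.
Then u(5) = 120.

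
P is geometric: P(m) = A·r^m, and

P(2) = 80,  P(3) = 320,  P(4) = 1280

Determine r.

Consecutive ratio: 320/80 = 4, and 1280/320 = 4, so r = 4.
Then A·4^2 = 80 gives A = 5, and P(m) = 5·4^m.

4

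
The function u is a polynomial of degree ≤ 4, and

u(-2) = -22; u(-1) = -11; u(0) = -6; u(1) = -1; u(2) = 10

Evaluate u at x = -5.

-151

Write u(x) = ax^4 + bx³ + cx² + dx + e; the 5 given values yield a linear system in the 5 coefficients.
Solving, the leading coefficient vanishes, and u(x) = x³ + 4x - 6.
Then u(-5) = -151.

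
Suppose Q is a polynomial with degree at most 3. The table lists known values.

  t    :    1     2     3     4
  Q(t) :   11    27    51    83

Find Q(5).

123

First differences: 16, 24, 32. Second differences: 8, 8.
Level-2 differences are constant, so Q has degree 2.
Extending the table by one column gives the next first difference 40, so Q(5) = 83 + 40 = 123.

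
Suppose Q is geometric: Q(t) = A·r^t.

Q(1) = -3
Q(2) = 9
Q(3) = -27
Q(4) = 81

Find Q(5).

-243

Consecutive ratio: 9/(-3) = -3, and -27/9 = -3, so r = -3.
Then A·(-3)^1 = -3 gives A = 1, and Q(t) = 1·(-3)^t.
Q(5) = 1·(-3)^5 = -243.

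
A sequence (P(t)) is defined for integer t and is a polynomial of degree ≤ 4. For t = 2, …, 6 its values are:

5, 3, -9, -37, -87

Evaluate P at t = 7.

First differences: -2, -12, -28, -50. Second differences: -10, -16, -22. Third differences: -6, -6.
Level-3 differences are constant, so P has degree 3.
Fitting a degree-3 polynomial gives P(t) = -t³ + 4t² - 3t + 3.
Then P(7) = -165.

-165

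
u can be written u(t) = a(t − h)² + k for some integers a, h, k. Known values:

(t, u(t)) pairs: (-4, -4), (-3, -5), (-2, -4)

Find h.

-3

First differences -1, 1; second difference 2 = 2a, so a = 1.
Expanding, the t-coefficient is −2ah = -2h; matching it to the data gives h = -3, and then k = -5.
So u(t) = 1(t + 3)² − 5.
Hence h = -3.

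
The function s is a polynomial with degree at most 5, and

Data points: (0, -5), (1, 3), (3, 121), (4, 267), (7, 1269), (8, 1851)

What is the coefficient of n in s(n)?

Write s(n) = an^5 + bn^4 + cn³ + dn² + en + p; the 6 given values yield a linear system in the 6 coefficients.
Solving, the top 2 coefficients vanish, and s(n) = 3n³ + 5n² - 5.
The coefficient of n is 0.

0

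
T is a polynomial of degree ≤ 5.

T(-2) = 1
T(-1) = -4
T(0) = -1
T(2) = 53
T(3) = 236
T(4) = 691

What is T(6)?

3209

Write T(n) = an^5 + bn^4 + cn³ + dn² + en + p; the 6 given values yield a linear system in the 6 coefficients.
Solving, the leading coefficient vanishes, and T(n) = 2n^4 + 3n³ - n² + n - 1.
Then T(6) = 3209.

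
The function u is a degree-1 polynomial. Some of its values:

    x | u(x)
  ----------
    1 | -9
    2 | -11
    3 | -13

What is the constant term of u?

First differences: -2, -2.
Level-1 differences are constant, so u has degree 1.
Fitting a degree-1 polynomial gives u(x) = -2x - 7.
The constant term is u(0) = -7.

-7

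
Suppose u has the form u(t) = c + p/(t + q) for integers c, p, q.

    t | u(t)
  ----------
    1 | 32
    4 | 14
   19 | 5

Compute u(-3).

-28

(u(t) − c)(t + q) = p for each data point; the three points give a linear system in c and q, then p follows.
Solving: c = 2, q = 1, p = 60, so u(t) = 2 + 60/(t + 1).
Then u(-3) = 2 + 60/(-2) = -28.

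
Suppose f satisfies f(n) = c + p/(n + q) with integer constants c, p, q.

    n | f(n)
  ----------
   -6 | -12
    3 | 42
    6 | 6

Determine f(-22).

-8

(f(n) − c)(n + q) = p for each data point; the three points give a linear system in c and q, then p follows.
Solving: c = -6, q = -2, p = 48, so f(n) = -6 + 48/(n − 2).
Then f(-22) = -6 + 48/(-24) = -8.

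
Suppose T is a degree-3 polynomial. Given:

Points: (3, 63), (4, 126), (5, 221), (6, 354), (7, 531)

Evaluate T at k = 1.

First differences: 63, 95, 133, 177. Second differences: 32, 38, 44. Third differences: 6, 6.
Level-3 differences are constant, so T has degree 3.
Fitting a degree-3 polynomial gives T(k) = k³ + 4k² - 2k + 6.
Then T(1) = 9.

9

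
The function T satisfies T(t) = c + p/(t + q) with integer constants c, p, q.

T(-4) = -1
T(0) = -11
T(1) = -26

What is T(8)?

9

(T(t) − c)(t + q) = p for each data point; the three points give a linear system in c and q, then p follows.
Solving: c = 4, q = -2, p = 30, so T(t) = 4 + 30/(t − 2).
Then T(8) = 4 + 30/6 = 9.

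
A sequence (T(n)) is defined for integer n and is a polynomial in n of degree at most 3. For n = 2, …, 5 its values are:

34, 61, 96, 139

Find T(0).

4

Write T(n) = an³ + bn² + cn + d; the 4 given values yield a linear system in the 4 coefficients.
Solving, the leading coefficient vanishes, and T(n) = 4n² + 7n + 4.
Then T(0) = 4.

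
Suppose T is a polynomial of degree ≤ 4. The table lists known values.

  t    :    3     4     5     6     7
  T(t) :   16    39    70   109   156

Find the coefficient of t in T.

First differences: 23, 31, 39, 47. Second differences: 8, 8, 8.
Level-2 differences are constant, so T has degree 2.
Fitting a degree-2 polynomial gives T(t) = 4t² - 5t - 5.
The coefficient of t is -5.

-5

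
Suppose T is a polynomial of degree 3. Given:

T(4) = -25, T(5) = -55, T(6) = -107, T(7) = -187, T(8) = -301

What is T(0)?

Write T(t) = at³ + bt² + ct + d; the 5 given values yield a linear system in the 4 coefficients.
Solving, T(t) = -t³ + 4t² - 5t - 5.
The constant term is T(0) = -5.

-5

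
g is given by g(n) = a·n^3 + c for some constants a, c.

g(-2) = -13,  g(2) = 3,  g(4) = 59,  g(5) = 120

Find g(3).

22

From g(-2) = -13 and g(2) = 3: -8a + c = -13 and 8a + c = 3.
Subtracting: 16a = 16, so a = 1; then c = -13 − 1·(-8) = -5.
So g(n) = 1n³ − 5, and g(3) = 22.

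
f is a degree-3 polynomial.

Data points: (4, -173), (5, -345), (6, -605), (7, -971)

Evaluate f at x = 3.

Write f(x) = ax³ + bx² + cx + d; the 4 given values yield a linear system in the 4 coefficients.
Solving, f(x) = -3x³ + x² + 2x - 5.
Then f(3) = -71.

-71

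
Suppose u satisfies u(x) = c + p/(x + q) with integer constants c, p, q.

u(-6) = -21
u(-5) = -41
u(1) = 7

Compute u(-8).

-11

(u(x) − c)(x + q) = p for each data point; the three points give a linear system in c and q, then p follows.
Solving: c = -1, q = 4, p = 40, so u(x) = -1 + 40/(x + 4).
Then u(-8) = -1 + 40/(-4) = -11.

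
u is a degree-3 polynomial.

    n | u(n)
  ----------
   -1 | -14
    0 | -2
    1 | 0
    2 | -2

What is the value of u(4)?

Write u(n) = an³ + bn² + cn + d; the 4 given values yield a linear system in the 4 coefficients.
Solving, u(n) = n³ - 5n² + 6n - 2.
Then u(4) = 6.

6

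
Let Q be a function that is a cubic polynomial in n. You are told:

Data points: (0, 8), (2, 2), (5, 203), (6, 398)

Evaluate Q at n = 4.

Write Q(n) = an³ + bn² + cn + d; the 4 given values yield a linear system in the 4 coefficients.
Solving, Q(n) = 3n³ - 7n² - n + 8.
Then Q(4) = 84.

84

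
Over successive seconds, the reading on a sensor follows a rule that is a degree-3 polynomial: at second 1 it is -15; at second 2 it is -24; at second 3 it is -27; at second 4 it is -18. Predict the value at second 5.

9

Write the value at t as u(t).
Write u(t) = at³ + bt² + ct + d; the 4 given values yield a linear system in the 4 coefficients.
Solving, u(t) = t³ - 3t² - 7t - 6.
Then u(5) = 9.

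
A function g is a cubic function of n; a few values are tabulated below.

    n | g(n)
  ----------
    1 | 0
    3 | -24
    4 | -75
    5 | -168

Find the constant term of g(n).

Write g(n) = an³ + bn² + cn + d; the 4 given values yield a linear system in the 4 coefficients.
Solving, g(n) = -2n³ + 3n² + 2n - 3.
The constant term is g(0) = -3.

-3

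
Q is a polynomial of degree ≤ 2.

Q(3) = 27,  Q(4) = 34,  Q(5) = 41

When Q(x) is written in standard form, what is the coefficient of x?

7

First differences: 7, 7.
Level-1 differences are constant, so Q has degree 1.
Fitting a degree-1 polynomial gives Q(x) = 7x + 6.
The coefficient of x is 7.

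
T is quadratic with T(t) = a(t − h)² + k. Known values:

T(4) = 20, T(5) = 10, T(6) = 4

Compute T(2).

First differences -10, -6; second difference 4 = 2a, so a = 2.
Expanding, the t-coefficient is −2ah = -4h; matching it to the data gives h = 7, and then k = 2.
So T(t) = 2(t − 7)² + 2.
T(2) = 2·(-5)² + 2 = 52.

52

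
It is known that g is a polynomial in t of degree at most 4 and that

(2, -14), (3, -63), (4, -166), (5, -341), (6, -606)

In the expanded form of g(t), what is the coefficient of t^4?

Write g(t) = at^4 + bt³ + ct² + dt + e; the 5 given values yield a linear system in the 5 coefficients.
Solving, the leading coefficient vanishes, and g(t) = -3t³ + 8t - 6.
The coefficient of t^4 is 0.

0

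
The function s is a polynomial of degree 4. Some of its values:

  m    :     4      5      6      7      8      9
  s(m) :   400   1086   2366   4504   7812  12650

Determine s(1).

-14

First differences: 686, 1280, 2138, 3308, 4838. Second differences: 594, 858, 1170, 1530. Third differences: 264, 312, 360. Fourth differences: 48, 48.
Level-4 differences are constant, so s has degree 4.
Fitting a degree-4 polynomial gives s(m) = 2m^4 - 5m² - 7m - 4.
Then s(1) = -14.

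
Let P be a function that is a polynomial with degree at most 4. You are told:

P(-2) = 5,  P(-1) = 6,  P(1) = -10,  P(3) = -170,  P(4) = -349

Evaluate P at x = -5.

Write P(x) = ax^4 + bx³ + cx² + dx + e; the 5 given values yield a linear system in the 5 coefficients.
Solving, the leading coefficient vanishes, and P(x) = -3x³ - 9x² - 5x + 7.
Then P(-5) = 182.

182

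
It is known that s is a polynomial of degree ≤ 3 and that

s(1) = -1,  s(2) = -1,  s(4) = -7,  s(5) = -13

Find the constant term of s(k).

-3

Write s(k) = ak³ + bk² + ck + d; the 4 given values yield a linear system in the 4 coefficients.
Solving, the leading coefficient vanishes, and s(k) = -k² + 3k - 3.
The constant term is s(0) = -3.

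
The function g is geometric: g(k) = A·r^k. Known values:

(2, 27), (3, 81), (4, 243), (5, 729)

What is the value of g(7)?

6561

Consecutive ratio: 81/27 = 3, and 243/81 = 3, so r = 3.
Then A·3^2 = 27 gives A = 3, and g(k) = 3·3^k.
g(7) = 3·3^7 = 6561.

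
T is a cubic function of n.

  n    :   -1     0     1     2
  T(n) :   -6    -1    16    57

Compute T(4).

Write T(n) = an³ + bn² + cn + d; the 4 given values yield a linear system in the 4 coefficients.
Solving, T(n) = 2n³ + 6n² + 9n - 1.
Then T(4) = 259.

259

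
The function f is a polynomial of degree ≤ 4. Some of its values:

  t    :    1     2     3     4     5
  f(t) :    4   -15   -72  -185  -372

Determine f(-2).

13

First differences: -19, -57, -113, -187. Second differences: -38, -56, -74. Third differences: -18, -18.
Level-3 differences are constant, so f has degree 3.
Fitting a degree-3 polynomial gives f(t) = -3t³ - t² + 5t + 3.
Then f(-2) = 13.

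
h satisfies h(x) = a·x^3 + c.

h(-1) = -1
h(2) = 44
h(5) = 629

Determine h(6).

From h(-1) = -1 and h(2) = 44: -1a + c = -1 and 8a + c = 44.
Subtracting: 9a = 45, so a = 5; then c = -1 − 5·(-1) = 4.
So h(x) = 5x³ + 4, and h(6) = 1084.

1084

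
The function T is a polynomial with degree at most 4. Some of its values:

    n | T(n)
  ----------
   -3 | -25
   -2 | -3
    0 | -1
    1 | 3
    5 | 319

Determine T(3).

Write T(n) = an^4 + bn³ + cn² + dn + e; the 5 given values yield a linear system in the 5 coefficients.
Solving, the leading coefficient vanishes, and T(n) = 2n³ + 3n² - n - 1.
Then T(3) = 77.

77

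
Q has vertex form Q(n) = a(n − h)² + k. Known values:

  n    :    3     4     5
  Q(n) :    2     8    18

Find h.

First differences 6, 10; second difference 4 = 2a, so a = 2.
Expanding, the n-coefficient is −2ah = -4h; matching it to the data gives h = 2, and then k = 0.
So Q(n) = 2(n − 2)² + 0.
Hence h = 2.

2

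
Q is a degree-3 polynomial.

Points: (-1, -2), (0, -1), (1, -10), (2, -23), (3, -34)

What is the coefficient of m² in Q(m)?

Write Q(m) = am³ + bm² + cm + d; the 5 given values yield a linear system in the 4 coefficients.
Solving, Q(m) = m³ - 5m² - 5m - 1.
The coefficient of m² is -5.

-5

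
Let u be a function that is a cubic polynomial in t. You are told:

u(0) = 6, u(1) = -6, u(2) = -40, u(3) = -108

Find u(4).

Write u(t) = at³ + bt² + ct + d; the 4 given values yield a linear system in the 4 coefficients.
Solving, u(t) = -2t³ - 5t² - 5t + 6.
Then u(4) = -222.

-222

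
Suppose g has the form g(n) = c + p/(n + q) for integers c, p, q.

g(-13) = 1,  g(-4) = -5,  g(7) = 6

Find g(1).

(g(n) − c)(n + q) = p for each data point; the three points give a linear system in c and q, then p follows.
Solving: c = 3, q = 1, p = 24, so g(n) = 3 + 24/(n + 1).
Then g(1) = 3 + 24/2 = 15.

15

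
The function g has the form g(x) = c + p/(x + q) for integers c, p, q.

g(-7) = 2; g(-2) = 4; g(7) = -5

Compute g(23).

-1

(g(x) − c)(x + q) = p for each data point; the three points give a linear system in c and q, then p follows.
Solving: c = 0, q = -3, p = -20, so g(x) = -20/(x − 3).
Then g(23) = 0 − 20/20 = -1.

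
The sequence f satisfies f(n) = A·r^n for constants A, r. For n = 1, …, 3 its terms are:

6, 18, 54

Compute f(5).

Consecutive ratio: 18/6 = 3, and 54/18 = 3, so r = 3.
Then A·3^1 = 6 gives A = 2, and f(n) = 2·3^n.
f(5) = 2·3^5 = 486.

486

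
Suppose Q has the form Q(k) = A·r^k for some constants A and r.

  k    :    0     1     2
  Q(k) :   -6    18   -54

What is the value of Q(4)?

-486

Consecutive ratio: 18/(-6) = -3, and -54/18 = -3, so r = -3.
Then A·(-3)^0 = -6 gives A = -6, and Q(k) = -6·(-3)^k.
Q(4) = -6·(-3)^4 = -486.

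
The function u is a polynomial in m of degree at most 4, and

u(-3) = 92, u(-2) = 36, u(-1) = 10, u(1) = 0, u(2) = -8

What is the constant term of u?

2

Write u(m) = am^4 + bm³ + cm² + dm + e; the 5 given values yield a linear system in the 5 coefficients.
Solving, the leading coefficient vanishes, and u(m) = -2m³ + 3m² - 3m + 2.
The constant term is u(0) = 2.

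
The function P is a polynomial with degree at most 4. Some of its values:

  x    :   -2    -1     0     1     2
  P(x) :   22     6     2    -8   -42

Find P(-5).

Write P(x) = ax^4 + bx³ + cx² + dx + e; the 5 given values yield a linear system in the 5 coefficients.
Solving, the leading coefficient vanishes, and P(x) = -3x³ - 3x² - 4x + 2.
Then P(-5) = 322.

322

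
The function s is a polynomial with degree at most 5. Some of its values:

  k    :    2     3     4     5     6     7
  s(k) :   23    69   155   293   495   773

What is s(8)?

First differences: 46, 86, 138, 202, 278. Second differences: 40, 52, 64, 76. Third differences: 12, 12, 12.
Level-3 differences are constant, so s has degree 3.
Extending the table by one column gives the next first difference 366, so s(8) = 773 + 366 = 1139.

1139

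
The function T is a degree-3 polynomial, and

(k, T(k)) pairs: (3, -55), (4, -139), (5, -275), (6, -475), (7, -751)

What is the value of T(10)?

Write T(k) = ak³ + bk² + ck + d; the 5 given values yield a linear system in the 4 coefficients.
Solving, T(k) = -2k³ - 2k² + 4k + 5.
Then T(10) = -2155.

-2155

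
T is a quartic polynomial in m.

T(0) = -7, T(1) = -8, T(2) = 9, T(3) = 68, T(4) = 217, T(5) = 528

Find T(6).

First differences: -1, 17, 59, 149, 311. Second differences: 18, 42, 90, 162. Third differences: 24, 48, 72. Fourth differences: 24, 24.
Level-4 differences are constant, so T has degree 4.
Fitting a degree-4 polynomial gives T(m) = m^4 - 2m³ + 8m² - 8m - 7.
Then T(6) = 1097.

1097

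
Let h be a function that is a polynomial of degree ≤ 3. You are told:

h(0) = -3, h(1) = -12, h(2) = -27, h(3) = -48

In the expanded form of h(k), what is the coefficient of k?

-6

First differences: -9, -15, -21. Second differences: -6, -6.
Level-2 differences are constant, so h has degree 2.
Fitting a degree-2 polynomial gives h(k) = -3k² - 6k - 3.
The coefficient of k is -6.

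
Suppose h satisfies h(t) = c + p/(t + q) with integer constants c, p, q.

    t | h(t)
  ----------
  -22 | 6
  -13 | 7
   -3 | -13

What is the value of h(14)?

(h(t) − c)(t + q) = p for each data point; the three points give a linear system in c and q, then p follows.
Solving: c = 5, q = 4, p = -18, so h(t) = 5 − 18/(t + 4).
Then h(14) = 5 − 18/18 = 4.

4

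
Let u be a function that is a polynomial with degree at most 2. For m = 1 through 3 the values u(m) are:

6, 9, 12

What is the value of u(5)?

Write u(m) = am² + bm + c; the 3 given values yield a linear system in the 3 coefficients.
Solving, the leading coefficient vanishes, and u(m) = 3m + 3.
Then u(5) = 18.

18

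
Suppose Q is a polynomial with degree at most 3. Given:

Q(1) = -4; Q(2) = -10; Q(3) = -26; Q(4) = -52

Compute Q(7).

First differences: -6, -16, -26. Second differences: -10, -10.
Level-2 differences are constant, so Q has degree 2.
Fitting a degree-2 polynomial gives Q(t) = -5t² + 9t - 8.
Then Q(7) = -190.

-190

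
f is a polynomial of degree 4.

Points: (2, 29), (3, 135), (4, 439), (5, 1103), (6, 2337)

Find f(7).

4399

Write f(n) = an^4 + bn³ + cn² + dn + e; the 5 given values yield a linear system in the 5 coefficients.
Solving, f(n) = 2n^4 - n³ - 2n² + 5n + 3.
Then f(7) = 4399.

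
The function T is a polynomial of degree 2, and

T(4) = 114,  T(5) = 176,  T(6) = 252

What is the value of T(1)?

Write T(n) = an² + bn + c; the 3 given values yield a linear system in the 3 coefficients.
Solving, T(n) = 7n² - n + 6.
Then T(1) = 12.

12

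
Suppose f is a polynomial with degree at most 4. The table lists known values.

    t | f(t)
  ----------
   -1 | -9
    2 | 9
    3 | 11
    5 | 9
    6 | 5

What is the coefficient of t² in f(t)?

-1

Write f(t) = at^4 + bt³ + ct² + dt + e; the 5 given values yield a linear system in the 5 coefficients.
Solving, the top 2 coefficients vanish, and f(t) = -t² + 7t - 1.
The coefficient of t² is -1.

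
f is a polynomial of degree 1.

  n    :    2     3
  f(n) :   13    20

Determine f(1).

Write f(n) = an + b; the 2 given values yield a linear system in the 2 coefficients.
Solving, f(n) = 7n - 1.
Then f(1) = 6.

6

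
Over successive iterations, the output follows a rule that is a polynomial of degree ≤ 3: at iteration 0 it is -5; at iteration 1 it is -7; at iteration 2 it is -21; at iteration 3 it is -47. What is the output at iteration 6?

-197

Write the value at m as P(m).
First differences: -2, -14, -26. Second differences: -12, -12.
Level-2 differences are constant, so P has degree 2.
Fitting a degree-2 polynomial gives P(m) = -6m² + 4m - 5.
Then P(6) = -197.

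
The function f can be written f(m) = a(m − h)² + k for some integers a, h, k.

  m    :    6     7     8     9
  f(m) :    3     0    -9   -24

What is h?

6

First differences -3, -9, -15; second difference -6 = 2a, so a = -3.
Expanding, the m-coefficient is −2ah = 6h; matching it to the data gives h = 6, and then k = 3.
So f(m) = -3(m − 6)² + 3.
Hence h = 6.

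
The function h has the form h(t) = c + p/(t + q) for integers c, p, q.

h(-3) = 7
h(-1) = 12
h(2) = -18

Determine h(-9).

(h(t) − c)(t + q) = p for each data point; the three points give a linear system in c and q, then p follows.
Solving: c = 2, q = -1, p = -20, so h(t) = 2 − 20/(t − 1).
Then h(-9) = 2 − 20/(-10) = 4.

4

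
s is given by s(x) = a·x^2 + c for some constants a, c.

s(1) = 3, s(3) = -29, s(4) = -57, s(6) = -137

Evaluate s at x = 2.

From s(1) = 3 and s(3) = -29: 1a + c = 3 and 9a + c = -29.
Subtracting: 8a = -32, so a = -4; then c = 3 − (-4)·1 = 7.
So s(x) = -4x² + 7, and s(2) = -9.

-9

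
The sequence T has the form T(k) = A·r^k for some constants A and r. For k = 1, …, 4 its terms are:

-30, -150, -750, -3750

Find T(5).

Consecutive ratio: -150/(-30) = 5, and -750/(-150) = 5, so r = 5.
Then A·5^1 = -30 gives A = -6, and T(k) = -6·5^k.
T(5) = -6·5^5 = -18750.

-18750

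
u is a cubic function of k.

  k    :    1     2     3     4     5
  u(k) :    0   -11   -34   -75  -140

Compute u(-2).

First differences: -11, -23, -41, -65. Second differences: -12, -18, -24. Third differences: -6, -6.
Level-3 differences are constant, so u has degree 3.
Fitting a degree-3 polynomial gives u(k) = -k³ - 4k + 5.
Then u(-2) = 21.

21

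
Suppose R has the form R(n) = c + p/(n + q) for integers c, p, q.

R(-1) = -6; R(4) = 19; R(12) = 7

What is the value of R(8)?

(R(n) − c)(n + q) = p for each data point; the three points give a linear system in c and q, then p follows.
Solving: c = 4, q = -2, p = 30, so R(n) = 4 + 30/(n − 2).
Then R(8) = 4 + 30/6 = 9.

9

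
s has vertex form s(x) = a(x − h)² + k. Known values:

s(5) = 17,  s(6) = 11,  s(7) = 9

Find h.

7

First differences -6, -2; second difference 4 = 2a, so a = 2.
Expanding, the x-coefficient is −2ah = -4h; matching it to the data gives h = 7, and then k = 9.
So s(x) = 2(x − 7)² + 9.
Hence h = 7.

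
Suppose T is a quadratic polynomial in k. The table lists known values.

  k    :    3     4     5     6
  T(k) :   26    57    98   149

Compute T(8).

281

Write T(k) = ak² + bk + c; the 4 given values yield a linear system in the 3 coefficients.
Solving, T(k) = 5k² - 4k - 7.
Then T(8) = 281.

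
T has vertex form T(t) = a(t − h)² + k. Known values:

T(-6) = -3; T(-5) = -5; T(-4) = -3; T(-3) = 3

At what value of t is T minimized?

-5

First differences -2, 2, 6; second difference 4 = 2a, so a = 2.
Expanding, the t-coefficient is −2ah = -4h; matching it to the data gives h = -5, and then k = -5.
So T(t) = 2(t + 5)² − 5.
Hence h = -5.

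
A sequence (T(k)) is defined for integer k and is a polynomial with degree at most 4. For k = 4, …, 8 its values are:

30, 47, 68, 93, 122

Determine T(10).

First differences: 17, 21, 25, 29. Second differences: 4, 4, 4.
Level-2 differences are constant, so T has degree 2.
Fitting a degree-2 polynomial gives T(k) = 2k² - k + 2.
Then T(10) = 192.

192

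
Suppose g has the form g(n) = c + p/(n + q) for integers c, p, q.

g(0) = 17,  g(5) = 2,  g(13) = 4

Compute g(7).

3

(g(n) − c)(n + q) = p for each data point; the three points give a linear system in c and q, then p follows.
Solving: c = 5, q = -1, p = -12, so g(n) = 5 − 12/(n − 1).
Then g(7) = 5 − 12/6 = 3.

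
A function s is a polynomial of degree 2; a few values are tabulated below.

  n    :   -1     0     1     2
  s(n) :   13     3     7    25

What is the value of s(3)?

57

Write s(n) = an² + bn + c; the 4 given values yield a linear system in the 3 coefficients.
Solving, s(n) = 7n² - 3n + 3.
Then s(3) = 57.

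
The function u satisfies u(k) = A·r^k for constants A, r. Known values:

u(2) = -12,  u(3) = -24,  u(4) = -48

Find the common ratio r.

Consecutive ratio: -24/(-12) = 2, and -48/(-24) = 2, so r = 2.
Then A·2^2 = -12 gives A = -3, and u(k) = -3·2^k.

2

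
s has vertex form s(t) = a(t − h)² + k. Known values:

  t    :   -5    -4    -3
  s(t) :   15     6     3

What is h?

-3

First differences -9, -3; second difference 6 = 2a, so a = 3.
Expanding, the t-coefficient is −2ah = -6h; matching it to the data gives h = -3, and then k = 3.
So s(t) = 3(t + 3)² + 3.
Hence h = -3.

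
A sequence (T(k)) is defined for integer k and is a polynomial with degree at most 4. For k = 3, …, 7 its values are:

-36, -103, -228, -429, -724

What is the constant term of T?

First differences: -67, -125, -201, -295. Second differences: -58, -76, -94. Third differences: -18, -18.
Level-3 differences are constant, so T has degree 3.
Fitting a degree-3 polynomial gives T(k) = -3k³ + 7k² - 5k - 3.
The constant term is T(0) = -3.

-3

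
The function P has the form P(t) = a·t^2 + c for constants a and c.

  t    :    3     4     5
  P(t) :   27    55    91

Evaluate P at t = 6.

From P(3) = 27 and P(4) = 55: 9a + c = 27 and 16a + c = 55.
Subtracting: 7a = 28, so a = 4; then c = 27 − 4·9 = -9.
So P(t) = 4t² − 9, and P(6) = 135.

135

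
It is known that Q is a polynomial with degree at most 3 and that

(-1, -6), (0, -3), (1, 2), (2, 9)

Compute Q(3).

First differences: 3, 5, 7. Second differences: 2, 2.
Level-2 differences are constant, so Q has degree 2.
Fitting a degree-2 polynomial gives Q(t) = t² + 4t - 3.
Then Q(3) = 18.

18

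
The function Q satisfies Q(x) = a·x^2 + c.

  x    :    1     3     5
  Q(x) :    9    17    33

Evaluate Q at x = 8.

72

From Q(1) = 9 and Q(3) = 17: 1a + c = 9 and 9a + c = 17.
Subtracting: 8a = 8, so a = 1; then c = 9 − 1·1 = 8.
So Q(x) = 1x² + 8, and Q(8) = 72.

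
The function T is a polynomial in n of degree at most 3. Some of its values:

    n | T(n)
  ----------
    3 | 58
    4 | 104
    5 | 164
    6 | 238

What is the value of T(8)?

First differences: 46, 60, 74. Second differences: 14, 14.
Level-2 differences are constant, so T has degree 2.
Fitting a degree-2 polynomial gives T(n) = 7n² - 3n + 4.
Then T(8) = 428.

428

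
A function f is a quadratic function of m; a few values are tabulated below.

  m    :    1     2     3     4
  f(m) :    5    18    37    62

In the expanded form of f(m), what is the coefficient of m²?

3

Write f(m) = am² + bm + c; the 4 given values yield a linear system in the 3 coefficients.
Solving, f(m) = 3m² + 4m - 2.
The coefficient of m² is 3.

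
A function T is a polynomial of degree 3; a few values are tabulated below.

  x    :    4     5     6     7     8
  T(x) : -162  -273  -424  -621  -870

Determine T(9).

Write T(x) = ax³ + bx² + cx + d; the 5 given values yield a linear system in the 4 coefficients.
Solving, T(x) = -x³ - 5x² - 5x + 2.
Then T(9) = -1177.

-1177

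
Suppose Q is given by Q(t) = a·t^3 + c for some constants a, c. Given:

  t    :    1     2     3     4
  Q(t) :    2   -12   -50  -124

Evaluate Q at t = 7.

From Q(1) = 2 and Q(2) = -12: 1a + c = 2 and 8a + c = -12.
Subtracting: 7a = -14, so a = -2; then c = 2 − (-2)·1 = 4.
So Q(t) = -2t³ + 4, and Q(7) = -682.

-682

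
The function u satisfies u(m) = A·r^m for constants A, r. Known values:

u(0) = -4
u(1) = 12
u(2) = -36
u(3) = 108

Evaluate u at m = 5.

Consecutive ratio: 12/(-4) = -3, and -36/12 = -3, so r = -3.
Then A·(-3)^0 = -4 gives A = -4, and u(m) = -4·(-3)^m.
u(5) = -4·(-3)^5 = 972.

972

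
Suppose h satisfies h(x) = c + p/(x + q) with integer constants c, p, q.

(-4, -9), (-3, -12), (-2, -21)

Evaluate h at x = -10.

(h(x) − c)(x + q) = p for each data point; the three points give a linear system in c and q, then p follows.
Solving: c = -3, q = 1, p = 18, so h(x) = -3 + 18/(x + 1).
Then h(-10) = -3 + 18/(-9) = -5.

-5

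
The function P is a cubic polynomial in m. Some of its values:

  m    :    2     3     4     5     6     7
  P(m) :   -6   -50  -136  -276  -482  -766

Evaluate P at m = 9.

-1616

Write P(m) = am³ + bm² + cm + d; the 6 given values yield a linear system in the 4 coefficients.
Solving, P(m) = -2m³ - 3m² + 9m + 4.
Then P(9) = -1616.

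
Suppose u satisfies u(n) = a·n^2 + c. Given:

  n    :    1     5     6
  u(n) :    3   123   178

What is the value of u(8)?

From u(1) = 3 and u(5) = 123: 1a + c = 3 and 25a + c = 123.
Subtracting: 24a = 120, so a = 5; then c = 3 − 5·1 = -2.
So u(n) = 5n² − 2, and u(8) = 318.

318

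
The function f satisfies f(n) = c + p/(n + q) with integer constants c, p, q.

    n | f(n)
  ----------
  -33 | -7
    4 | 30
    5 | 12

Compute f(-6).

(f(n) − c)(n + q) = p for each data point; the three points give a linear system in c and q, then p follows.
Solving: c = -6, q = -3, p = 36, so f(n) = -6 + 36/(n − 3).
Then f(-6) = -6 + 36/(-9) = -10.

-10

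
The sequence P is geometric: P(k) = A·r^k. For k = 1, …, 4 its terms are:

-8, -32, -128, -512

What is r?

Consecutive ratio: -32/(-8) = 4, and -128/(-32) = 4, so r = 4.
Then A·4^1 = -8 gives A = -2, and P(k) = -2·4^k.

4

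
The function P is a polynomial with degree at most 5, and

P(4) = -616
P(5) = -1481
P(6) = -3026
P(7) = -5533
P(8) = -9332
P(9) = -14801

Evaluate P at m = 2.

-38

First differences: -865, -1545, -2507, -3799, -5469. Second differences: -680, -962, -1292, -1670. Third differences: -282, -330, -378. Fourth differences: -48, -48.
Level-4 differences are constant, so P has degree 4.
Fitting a degree-4 polynomial gives P(m) = -2m^4 - 3m³ + 7m² - 7m + 4.
Then P(2) = -38.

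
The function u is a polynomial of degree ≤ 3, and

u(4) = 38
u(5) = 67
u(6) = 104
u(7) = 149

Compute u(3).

17

Write u(t) = at³ + bt² + ct + d; the 4 given values yield a linear system in the 4 coefficients.
Solving, the leading coefficient vanishes, and u(t) = 4t² - 7t + 2.
Then u(3) = 17.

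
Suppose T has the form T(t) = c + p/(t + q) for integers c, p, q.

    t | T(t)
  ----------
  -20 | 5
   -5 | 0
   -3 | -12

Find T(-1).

24

(T(t) − c)(t + q) = p for each data point; the three points give a linear system in c and q, then p follows.
Solving: c = 6, q = 2, p = 18, so T(t) = 6 + 18/(t + 2).
Then T(-1) = 6 + 18/1 = 24.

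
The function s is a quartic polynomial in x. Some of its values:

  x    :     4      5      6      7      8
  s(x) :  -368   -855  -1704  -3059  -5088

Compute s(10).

-11960

Write s(x) = ax^4 + bx³ + cx² + dx + e; the 5 given values yield a linear system in the 5 coefficients.
Solving, s(x) = -x^4 - 2x³ + 4x.
Then s(10) = -11960.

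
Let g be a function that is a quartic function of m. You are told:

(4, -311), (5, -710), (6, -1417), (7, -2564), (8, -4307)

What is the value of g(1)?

Write g(m) = am^4 + bm³ + cm² + dm + e; the 5 given values yield a linear system in the 5 coefficients.
Solving, g(m) = -m^4 - 3m² - 3m + 5.
Then g(1) = -2.

-2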